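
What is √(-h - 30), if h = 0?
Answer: I*√30 ≈ 5.4772*I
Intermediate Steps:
√(-h - 30) = √(-1*0 - 30) = √(0 - 30) = √(-30) = I*√30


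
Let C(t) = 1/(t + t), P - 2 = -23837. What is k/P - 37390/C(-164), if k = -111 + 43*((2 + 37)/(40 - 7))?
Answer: 3215415865862/262185 ≈ 1.2264e+7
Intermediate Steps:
P = -23835 (P = 2 - 23837 = -23835)
C(t) = 1/(2*t)
k = -662/11 (k = -111 + 43*(39/33) = -111 + 43*(39*(1/33)) = -111 + 43*(13/11) = -111 + 559/11 = -662/11 ≈ -60.182)
k/P - 37390/C(-164) = -662/11/(-23835) - 37390/((½)/(-164)) = -662/11*(-1/23835) - 37390/((½)*(-1/164)) = 662/262185 - 37390/(-1/328) = 662/262185 - 37390*(-328) = 662/262185 + 12263920 = 3215415865862/262185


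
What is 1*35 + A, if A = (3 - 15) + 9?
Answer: 32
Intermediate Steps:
A = -3 (A = -12 + 9 = -3)
1*35 + A = 1*35 - 3 = 35 - 3 = 32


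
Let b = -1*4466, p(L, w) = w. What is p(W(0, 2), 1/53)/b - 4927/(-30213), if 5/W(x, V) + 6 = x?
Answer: 1166180833/7151356674 ≈ 0.16307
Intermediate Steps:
W(x, V) = 5/(-6 + x)
b = -4466
p(W(0, 2), 1/53)/b - 4927/(-30213) = 1/(53*(-4466)) - 4927/(-30213) = (1/53)*(-1/4466) - 4927*(-1/30213) = -1/236698 + 4927/30213 = 1166180833/7151356674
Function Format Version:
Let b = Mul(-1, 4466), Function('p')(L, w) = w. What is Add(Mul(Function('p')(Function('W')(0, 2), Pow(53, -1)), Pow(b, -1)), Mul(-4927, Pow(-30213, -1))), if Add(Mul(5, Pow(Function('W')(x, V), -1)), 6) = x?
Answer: Rational(1166180833, 7151356674) ≈ 0.16307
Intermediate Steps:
Function('W')(x, V) = Mul(5, Pow(Add(-6, x), -1))
b = -4466
Add(Mul(Function('p')(Function('W')(0, 2), Pow(53, -1)), Pow(b, -1)), Mul(-4927, Pow(-30213, -1))) = Add(Mul(Pow(53, -1), Pow(-4466, -1)), Mul(-4927, Pow(-30213, -1))) = Add(Mul(Rational(1, 53), Rational(-1, 4466)), Mul(-4927, Rational(-1, 30213))) = Add(Rational(-1, 236698), Rational(4927, 30213)) = Rational(1166180833, 7151356674)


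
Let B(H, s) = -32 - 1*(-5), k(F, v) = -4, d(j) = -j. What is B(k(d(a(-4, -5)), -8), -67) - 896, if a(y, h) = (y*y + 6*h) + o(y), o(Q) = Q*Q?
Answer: -923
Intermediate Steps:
o(Q) = Q**2
a(y, h) = 2*y**2 + 6*h (a(y, h) = (y*y + 6*h) + y**2 = (y**2 + 6*h) + y**2 = 2*y**2 + 6*h)
B(H, s) = -27 (B(H, s) = -32 + 5 = -27)
B(k(d(a(-4, -5)), -8), -67) - 896 = -27 - 896 = -923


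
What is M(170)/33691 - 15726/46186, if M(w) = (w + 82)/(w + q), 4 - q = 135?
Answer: -491702931/1444905917 ≈ -0.34030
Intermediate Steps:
q = -131 (q = 4 - 1*135 = 4 - 135 = -131)
M(w) = (82 + w)/(-131 + w) (M(w) = (w + 82)/(w - 131) = (82 + w)/(-131 + w))
M(170)/33691 - 15726/46186 = ((82 + 170)/(-131 + 170))/33691 - 15726/46186 = (252/39)*(1/33691) - 15726*1/46186 = ((1/39)*252)*(1/33691) - 7863/23093 = (84/13)*(1/33691) - 7863/23093 = 12/62569 - 7863/23093 = -491702931/1444905917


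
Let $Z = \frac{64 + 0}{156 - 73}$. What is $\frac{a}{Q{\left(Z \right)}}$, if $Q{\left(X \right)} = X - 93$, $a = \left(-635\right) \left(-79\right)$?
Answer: $- \frac{832739}{1531} \approx -543.92$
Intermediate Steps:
$a = 50165$
$Z = \frac{64}{83} \approx 0.77108$
$Q{\left(X \right)} = -93 + X$ ($Q{\left(X \right)} = X - 93 = -93 + X$)
$\frac{a}{Q{\left(Z \right)}} = \frac{50165}{-93 + \frac{64}{83}} = \frac{50165}{- \frac{7655}{83}} = 50165 \left(- \frac{83}{7655}\right) = - \frac{832739}{1531}$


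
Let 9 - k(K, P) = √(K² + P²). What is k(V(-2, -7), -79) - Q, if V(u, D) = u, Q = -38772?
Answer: 38781 - √6245 ≈ 38702.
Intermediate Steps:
k(K, P) = 9 - √(K² + P²)
k(V(-2, -7), -79) - Q = (9 - √((-2)² + (-79)²)) - 1*(-38772) = (9 - √(4 + 6241)) + 38772 = (9 - √6245) + 38772 = 38781 - √6245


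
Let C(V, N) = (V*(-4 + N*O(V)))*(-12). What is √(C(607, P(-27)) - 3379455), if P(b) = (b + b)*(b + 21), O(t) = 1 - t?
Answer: √1426819377 ≈ 37773.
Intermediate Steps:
P(b) = 2*b*(21 + b) (P(b) = (2*b)*(21 + b) = 2*b*(21 + b))
C(V, N) = -12*V*(-4 + N*(1 - V)) (C(V, N) = (V*(-4 + N*(1 - V)))*(-12) = -12*V*(-4 + N*(1 - V)))
√(C(607, P(-27)) - 3379455) = √(12*607*(4 - 2*(-27)*(21 - 27) + (2*(-27)*(21 - 27))*607) - 3379455) = √(12*607*(4 - 2*(-27)*(-6) + (2*(-27)*(-6))*607) - 3379455) = √(12*607*(4 - 1*324 + 324*607) - 3379455) = √(12*607*(4 - 324 + 196668) - 3379455) = √(12*607*196348 - 3379455) = √(1430198832 - 3379455) = √1426819377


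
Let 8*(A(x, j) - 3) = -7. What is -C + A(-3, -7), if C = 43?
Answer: -327/8 ≈ -40.875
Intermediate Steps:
A(x, j) = 17/8 (A(x, j) = 3 + (1/8)*(-7) = 3 - 7/8 = 17/8)
-C + A(-3, -7) = -1*43 + 17/8 = -43 + 17/8 = -327/8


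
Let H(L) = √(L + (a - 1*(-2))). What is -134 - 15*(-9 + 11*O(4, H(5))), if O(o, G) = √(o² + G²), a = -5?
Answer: 1 - 495*√2 ≈ -699.04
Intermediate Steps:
H(L) = √(-3 + L) (H(L) = √(L + (-5 - 1*(-2))) = √(L + (-5 + 2)) = √(L - 3) = √(-3 + L))
O(o, G) = √(G² + o²)
-134 - 15*(-9 + 11*O(4, H(5))) = -134 - 15*(-9 + 11*√((√(-3 + 5))² + 4²)) = -134 - 15*(-9 + 11*√((√2)² + 16)) = -134 - 15*(-9 + 11*√(2 + 16)) = -134 - 15*(-9 + 11*√18) = -134 - 15*(-9 + 11*(3*√2)) = -134 - 15*(-9 + 33*√2) = -134 + (135 - 495*√2) = 1 - 495*√2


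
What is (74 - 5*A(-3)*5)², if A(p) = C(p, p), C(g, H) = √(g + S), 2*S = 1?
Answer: 7827/2 - 1850*I*√10 ≈ 3913.5 - 5850.2*I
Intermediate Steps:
S = ½ (S = (½)*1 = ½ ≈ 0.50000)
C(g, H) = √(½ + g) (C(g, H) = √(g + ½) = √(½ + g))
A(p) = √(2 + 4*p)/2
(74 - 5*A(-3)*5)² = (74 - 5*√(2 + 4*(-3))/2*5)² = (74 - 5*√(2 - 12)/2*5)² = (74 - 5*√(-10)/2*5)² = (74 - 5*I*√10/2*5)² = (74 - 25*I*√10/2)²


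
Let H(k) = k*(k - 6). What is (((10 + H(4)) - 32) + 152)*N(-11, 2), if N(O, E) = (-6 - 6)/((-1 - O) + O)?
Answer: 1464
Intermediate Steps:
H(k) = k*(-6 + k)
N(O, E) = 12 (N(O, E) = -12/(-1) = -12*(-1) = 12)
(((10 + H(4)) - 32) + 152)*N(-11, 2) = (((10 + 4*(-6 + 4)) - 32) + 152)*12 = (((10 + 4*(-2)) - 32) + 152)*12 = (((10 - 8) - 32) + 152)*12 = ((2 - 32) + 152)*12 = (-30 + 152)*12 = 122*12 = 1464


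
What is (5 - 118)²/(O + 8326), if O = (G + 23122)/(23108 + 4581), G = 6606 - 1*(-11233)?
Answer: 353560841/230579575 ≈ 1.5334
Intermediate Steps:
G = 17839 (G = 6606 + 11233 = 17839)
O = 40961/27689 (O = (17839 + 23122)/(23108 + 4581) = 40961/27689 ≈ 1.4793)
(5 - 118)²/(O + 8326) = (5 - 118)²/(40961/27689 + 8326) = (-113)²/(230579575/27689) = 12769*(27689/230579575) = 353560841/230579575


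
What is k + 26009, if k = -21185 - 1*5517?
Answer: -693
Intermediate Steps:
k = -26702 (k = -21185 - 5517 = -26702)
k + 26009 = -26702 + 26009 = -693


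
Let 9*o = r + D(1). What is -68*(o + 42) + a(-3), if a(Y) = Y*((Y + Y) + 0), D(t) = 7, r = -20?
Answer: -24658/9 ≈ -2739.8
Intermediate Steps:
a(Y) = 2*Y² (a(Y) = Y*(2*Y + 0) = Y*(2*Y) = 2*Y²)
o = -13/9 (o = (-20 + 7)/9 = (⅑)*(-13) = -13/9 ≈ -1.4444)
-68*(o + 42) + a(-3) = -68*(-13/9 + 42) + 2*(-3)² = -68*365/9 + 2*9 = -24820/9 + 18 = -24658/9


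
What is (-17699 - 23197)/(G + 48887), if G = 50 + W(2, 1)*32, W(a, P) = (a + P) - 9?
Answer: -40896/48745 ≈ -0.83898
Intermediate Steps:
W(a, P) = -9 + P + a (W(a, P) = (P + a) - 9 = -9 + P + a)
G = -142 (G = 50 + (-9 + 1 + 2)*32 = 50 - 6*32 = 50 - 192 = -142)
(-17699 - 23197)/(G + 48887) = (-17699 - 23197)/(-142 + 48887) = -40896/48745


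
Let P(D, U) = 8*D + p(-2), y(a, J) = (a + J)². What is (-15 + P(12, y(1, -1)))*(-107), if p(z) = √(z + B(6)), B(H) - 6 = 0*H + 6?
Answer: -8667 - 107*√10 ≈ -9005.4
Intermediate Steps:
B(H) = 12 (B(H) = 6 + (0*H + 6) = 6 + (0 + 6) = 6 + 6 = 12)
y(a, J) = (J + a)²
p(z) = √(12 + z) (p(z) = √(z + 12) = √(12 + z))
P(D, U) = √10 + 8*D (P(D, U) = 8*D + √(12 - 2) = 8*D + √10 = √10 + 8*D)
(-15 + P(12, y(1, -1)))*(-107) = (-15 + (√10 + 8*12))*(-107) = (-15 + (√10 + 96))*(-107) = (-15 + (96 + √10))*(-107) = (81 + √10)*(-107) = -8667 - 107*√10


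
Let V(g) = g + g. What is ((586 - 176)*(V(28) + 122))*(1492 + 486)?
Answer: 144354440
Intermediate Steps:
V(g) = 2*g
((586 - 176)*(V(28) + 122))*(1492 + 486) = ((586 - 176)*(2*28 + 122))*(1492 + 486) = (410*(56 + 122))*1978 = (410*178)*1978 = 72980*1978 = 144354440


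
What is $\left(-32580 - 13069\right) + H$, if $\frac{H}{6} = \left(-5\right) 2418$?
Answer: $-118189$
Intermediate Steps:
$H = -72540$ ($H = 6 \left(\left(-5\right) 2418\right) = 6 \left(-12090\right) = -72540$)
$\left(-32580 - 13069\right) + H = \left(-32580 - 13069\right) - 72540 = -45649 - 72540 = -118189$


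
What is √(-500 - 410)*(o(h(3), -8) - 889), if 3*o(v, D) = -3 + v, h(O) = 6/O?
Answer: -2668*I*√910/3 ≈ -26828.0*I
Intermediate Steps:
o(v, D) = -1 + v/3 (o(v, D) = (-3 + v)/3 = -1 + v/3)
√(-500 - 410)*(o(h(3), -8) - 889) = √(-500 - 410)*((-1 + (6/3)/3) - 889) = √(-910)*((-1 + (6*(⅓))/3) - 889) = (I*√910)*((-1 + (⅓)*2) - 889) = (I*√910)*((-1 + ⅔) - 889) = (I*√910)*(-⅓ - 889) = (I*√910)*(-2668/3) = -2668*I*√910/3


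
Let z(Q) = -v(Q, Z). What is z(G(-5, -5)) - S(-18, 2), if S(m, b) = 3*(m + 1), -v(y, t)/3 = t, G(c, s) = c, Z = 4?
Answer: 63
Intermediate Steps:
v(y, t) = -3*t
S(m, b) = 3 + 3*m (S(m, b) = 3*(1 + m) = 3 + 3*m)
z(Q) = 12 (z(Q) = -(-3)*4 = -1*(-12) = 12)
z(G(-5, -5)) - S(-18, 2) = 12 - (3 + 3*(-18)) = 12 - (3 - 54) = 12 - 1*(-51) = 12 + 51 = 63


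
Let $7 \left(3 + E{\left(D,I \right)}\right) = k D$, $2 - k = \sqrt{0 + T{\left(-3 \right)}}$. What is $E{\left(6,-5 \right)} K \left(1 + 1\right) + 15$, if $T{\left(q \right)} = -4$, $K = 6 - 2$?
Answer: $\frac{33}{7} - \frac{96 i}{7} \approx 4.7143 - 13.714 i$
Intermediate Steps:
$K = 4$ ($K = 6 - 2 = 4$)
$k = 2 - 2 i$ ($k = 2 - \sqrt{0 - 4} = 2 - \sqrt{-4} = 2 - 2 i \approx 2.0 - 2.0 i$)
$E{\left(D,I \right)} = -3 + \frac{D \left(2 - 2 i\right)}{7}$ ($E{\left(D,I \right)} = -3 + \frac{\left(2 - 2 i\right) D}{7} = -3 + \frac{D \left(2 - 2 i\right)}{7}$)
$E{\left(6,-5 \right)} K \left(1 + 1\right) + 15 = \left(-3 + \frac{2}{7} \cdot 6 \left(1 - i\right)\right) 4 \left(1 + 1\right) + 15 = \left(-3 + \left(\frac{12}{7} - \frac{12 i}{7}\right)\right) 4 \cdot 2 + 15 = \left(- \frac{9}{7} - \frac{12 i}{7}\right) 8 + 15 = \left(- \frac{72}{7} - \frac{96 i}{7}\right) + 15 = \frac{33}{7} - \frac{96 i}{7}$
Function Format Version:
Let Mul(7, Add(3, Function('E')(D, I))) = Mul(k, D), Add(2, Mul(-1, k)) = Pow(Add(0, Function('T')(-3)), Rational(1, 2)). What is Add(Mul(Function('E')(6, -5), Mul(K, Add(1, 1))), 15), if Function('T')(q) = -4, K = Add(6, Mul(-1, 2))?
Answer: Add(Rational(33, 7), Mul(Rational(-96, 7), I)) ≈ Add(4.7143, Mul(-13.714, I))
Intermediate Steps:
K = 4 (K = Add(6, -2) = 4)
k = Add(2, Mul(-2, I)) (k = Add(2, Mul(-1, Pow(Add(0, -4), Rational(1, 2)))) = Add(2, Mul(-1, Pow(-4, Rational(1, 2)))) = Add(2, Mul(-1, Mul(2, I))) = Add(2, Mul(-2, I)) ≈ Add(2.0000, Mul(-2.0000, I)))
Function('E')(D, I) = Add(-3, Mul(Rational(1, 7), D, Add(2, Mul(-2, I)))) (Function('E')(D, I) = Add(-3, Mul(Rational(1, 7), Mul(Add(2, Mul(-2, I)), D))) = Add(-3, Mul(Rational(1, 7), Mul(D, Add(2, Mul(-2, I))))) = Add(-3, Mul(Rational(1, 7), D, Add(2, Mul(-2, I)))))
Add(Mul(Function('E')(6, -5), Mul(K, Add(1, 1))), 15) = Add(Mul(Add(-3, Mul(Rational(2, 7), 6, Add(1, Mul(-1, I)))), Mul(4, Add(1, 1))), 15) = Add(Mul(Add(-3, Add(Rational(12, 7), Mul(Rational(-12, 7), I))), Mul(4, 2)), 15) = Add(Mul(Add(Rational(-9, 7), Mul(Rational(-12, 7), I)), 8), 15) = Add(Add(Rational(-72, 7), Mul(Rational(-96, 7), I)), 15) = Add(Rational(33, 7), Mul(Rational(-96, 7), I))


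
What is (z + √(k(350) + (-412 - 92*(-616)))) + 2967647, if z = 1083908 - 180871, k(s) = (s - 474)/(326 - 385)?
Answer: 3870684 + 2*√48962094/59 ≈ 3.8709e+6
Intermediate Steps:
k(s) = 474/59 - s/59 (k(s) = (-474 + s)/(-59) = (-474 + s)*(-1/59) = 474/59 - s/59)
z = 903037
(z + √(k(350) + (-412 - 92*(-616)))) + 2967647 = (903037 + √((474/59 - 1/59*350) + (-412 - 92*(-616)))) + 2967647 = (903037 + √((474/59 - 350/59) + (-412 + 56672))) + 2967647 = (903037 + √(124/59 + 56260)) + 2967647 = (903037 + √(3319464/59)) + 2967647 = (903037 + 2*√48962094/59) + 2967647 = 3870684 + 2*√48962094/59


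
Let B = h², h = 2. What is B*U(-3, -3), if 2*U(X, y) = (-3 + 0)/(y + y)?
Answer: 1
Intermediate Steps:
U(X, y) = -3/(4*y) (U(X, y) = ((-3 + 0)/(y + y))/2 = (-3*1/(2*y))/2 = (-3/(2*y))/2 = -3/(4*y))
B = 4 (B = 2² = 4)
B*U(-3, -3) = 4*(-¾/(-3)) = 4*(-¾*(-⅓)) = 4*(¼) = 1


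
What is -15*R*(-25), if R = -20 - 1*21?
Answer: -15375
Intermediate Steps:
R = -41 (R = -20 - 21 = -41)
-15*R*(-25) = -15*(-41)*(-25) = 615*(-25) = -15375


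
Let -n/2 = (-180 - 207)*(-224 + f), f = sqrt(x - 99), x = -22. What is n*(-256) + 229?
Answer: 44384485 - 2179584*I ≈ 4.4385e+7 - 2.1796e+6*I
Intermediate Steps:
f = 11*I (f = sqrt(-22 - 99) = sqrt(-121) = 11*I ≈ 11.0*I)
n = -173376 + 8514*I (n = -2*(-180 - 207)*(-224 + 11*I) = -(-774)*(-224 + 11*I) = -2*(86688 - 4257*I) = -173376 + 8514*I ≈ -1.7338e+5 + 8514.0*I)
n*(-256) + 229 = (-173376 + 8514*I)*(-256) + 229 = (44384256 - 2179584*I) + 229 = 44384485 - 2179584*I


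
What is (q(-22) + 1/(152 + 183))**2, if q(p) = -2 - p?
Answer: 44903401/112225 ≈ 400.12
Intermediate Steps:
(q(-22) + 1/(152 + 183))**2 = ((-2 - 1*(-22)) + 1/(152 + 183))**2 = ((-2 + 22) + 1/335)**2 = (20 + 1/335)**2 = (6701/335)**2 = 44903401/112225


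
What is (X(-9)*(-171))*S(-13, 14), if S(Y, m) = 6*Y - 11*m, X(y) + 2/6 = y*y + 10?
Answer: 3596928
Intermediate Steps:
X(y) = 29/3 + y² (X(y) = -⅓ + (y*y + 10) = -⅓ + (y² + 10) = -⅓ + (10 + y²) = 29/3 + y²)
S(Y, m) = -11*m + 6*Y
(X(-9)*(-171))*S(-13, 14) = ((29/3 + (-9)²)*(-171))*(-11*14 + 6*(-13)) = ((29/3 + 81)*(-171))*(-154 - 78) = ((272/3)*(-171))*(-232) = -15504*(-232) = 3596928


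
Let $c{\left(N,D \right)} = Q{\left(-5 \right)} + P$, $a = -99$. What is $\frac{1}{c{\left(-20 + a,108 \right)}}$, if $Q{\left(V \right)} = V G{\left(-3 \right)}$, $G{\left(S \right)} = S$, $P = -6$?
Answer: $\frac{1}{9} \approx 0.11111$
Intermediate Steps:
$Q{\left(V \right)} = - 3 V$ ($Q{\left(V \right)} = V \left(-3\right) = - 3 V$)
$c{\left(N,D \right)} = 9$ ($c{\left(N,D \right)} = \left(-3\right) \left(-5\right) - 6 = 15 - 6 = 9$)
$\frac{1}{c{\left(-20 + a,108 \right)}} = \frac{1}{9}$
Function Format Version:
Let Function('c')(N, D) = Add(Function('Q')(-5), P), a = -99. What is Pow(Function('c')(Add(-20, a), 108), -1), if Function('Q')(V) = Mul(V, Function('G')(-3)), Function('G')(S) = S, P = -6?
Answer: Rational(1, 9) ≈ 0.11111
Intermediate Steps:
Function('Q')(V) = Mul(-3, V) (Function('Q')(V) = Mul(V, -3) = Mul(-3, V))
Function('c')(N, D) = 9 (Function('c')(N, D) = Add(Mul(-3, -5), -6) = Add(15, -6) = 9)
Pow(Function('c')(Add(-20, a), 108), -1) = Pow(9, -1) = Rational(1, 9)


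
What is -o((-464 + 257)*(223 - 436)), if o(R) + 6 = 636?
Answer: -630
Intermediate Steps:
o(R) = 630 (o(R) = -6 + 636 = 630)
-o((-464 + 257)*(223 - 436)) = -1*630 = -630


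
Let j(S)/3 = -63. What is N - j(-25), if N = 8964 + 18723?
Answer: 27876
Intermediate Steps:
j(S) = -189 (j(S) = 3*(-63) = -189)
N = 27687
N - j(-25) = 27687 - 1*(-189) = 27687 + 189 = 27876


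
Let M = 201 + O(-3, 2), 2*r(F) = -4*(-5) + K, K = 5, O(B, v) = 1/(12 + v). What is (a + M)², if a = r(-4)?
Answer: 2235025/49 ≈ 45613.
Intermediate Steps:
r(F) = 25/2 (r(F) = (-4*(-5) + 5)/2 = (20 + 5)/2 = (½)*25 = 25/2)
a = 25/2 ≈ 12.500
M = 2815/14 (M = 201 + 1/(12 + 2) = 201 + 1/14 = 2815/14 ≈ 201.07)
(a + M)² = (25/2 + 2815/14)² = (1495/7)² = 2235025/49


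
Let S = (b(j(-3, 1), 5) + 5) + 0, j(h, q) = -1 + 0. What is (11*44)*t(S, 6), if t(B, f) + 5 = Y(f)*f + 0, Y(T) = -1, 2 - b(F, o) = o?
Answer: -5324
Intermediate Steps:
j(h, q) = -1
b(F, o) = 2 - o
S = 2 (S = ((2 - 1*5) + 5) + 0 = ((2 - 5) + 5) + 0 = (-3 + 5) + 0 = 2 + 0 = 2)
t(B, f) = -5 - f (t(B, f) = -5 + (-f + 0) = -5 - f)
(11*44)*t(S, 6) = (11*44)*(-5 - 1*6) = 484*(-5 - 6) = 484*(-11) = -5324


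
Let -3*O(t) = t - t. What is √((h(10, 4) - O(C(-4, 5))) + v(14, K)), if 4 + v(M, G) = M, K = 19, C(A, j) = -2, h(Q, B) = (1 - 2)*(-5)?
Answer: √15 ≈ 3.8730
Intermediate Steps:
h(Q, B) = 5 (h(Q, B) = -1*(-5) = 5)
v(M, G) = -4 + M
O(t) = 0 (O(t) = -(t - t)/3 = -⅓*0 = 0)
√((h(10, 4) - O(C(-4, 5))) + v(14, K)) = √((5 - 1*0) + (-4 + 14)) = √((5 + 0) + 10) = √(5 + 10) = √15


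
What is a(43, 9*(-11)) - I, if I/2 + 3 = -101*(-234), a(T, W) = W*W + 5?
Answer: -37456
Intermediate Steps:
a(T, W) = 5 + W² (a(T, W) = W² + 5 = 5 + W²)
I = 47262 (I = -6 + 2*(-101*(-234)) = -6 + 2*23634 = -6 + 47268 = 47262)
a(43, 9*(-11)) - I = (5 + (9*(-11))²) - 1*47262 = (5 + (-99)²) - 47262 = (5 + 9801) - 47262 = 9806 - 47262 = -37456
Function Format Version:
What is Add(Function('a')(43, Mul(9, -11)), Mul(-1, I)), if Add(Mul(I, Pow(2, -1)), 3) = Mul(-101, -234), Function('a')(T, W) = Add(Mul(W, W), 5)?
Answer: -37456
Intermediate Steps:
Function('a')(T, W) = Add(5, Pow(W, 2)) (Function('a')(T, W) = Add(Pow(W, 2), 5) = Add(5, Pow(W, 2)))
I = 47262 (I = Add(-6, Mul(2, Mul(-101, -234))) = Add(-6, Mul(2, 23634)) = Add(-6, 47268) = 47262)
Add(Function('a')(43, Mul(9, -11)), Mul(-1, I)) = Add(Add(5, Pow(Mul(9, -11), 2)), Mul(-1, 47262)) = Add(Add(5, Pow(-99, 2)), -47262) = Add(Add(5, 9801), -47262) = Add(9806, -47262) = -37456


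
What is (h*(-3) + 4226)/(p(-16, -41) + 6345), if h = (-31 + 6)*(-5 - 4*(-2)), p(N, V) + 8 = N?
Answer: 4451/6321 ≈ 0.70416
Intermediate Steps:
p(N, V) = -8 + N
h = -75 (h = -25*(-5 + 8) = -25*3 = -75)
(h*(-3) + 4226)/(p(-16, -41) + 6345) = (-75*(-3) + 4226)/((-8 - 16) + 6345) = (225 + 4226)/(-24 + 6345) = 4451/6321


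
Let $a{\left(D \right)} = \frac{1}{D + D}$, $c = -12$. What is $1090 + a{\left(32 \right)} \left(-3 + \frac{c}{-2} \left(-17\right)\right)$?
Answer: $\frac{69655}{64} \approx 1088.4$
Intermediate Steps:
$a{\left(D \right)} = \frac{1}{2 D}$
$1090 + a{\left(32 \right)} \left(-3 + \frac{c}{-2} \left(-17\right)\right) = 1090 + \frac{1}{2 \cdot 32} \left(-3 + - \frac{12}{-2} \left(-17\right)\right) = 1090 + \frac{1}{2} \cdot \frac{1}{32} \left(-3 + \left(-12\right) \left(- \frac{1}{2}\right) \left(-17\right)\right) = 1090 + \frac{-3 + 6 \left(-17\right)}{64} = 1090 + \frac{-3 - 102}{64} = 1090 + \frac{1}{64} \left(-105\right) = 1090 - \frac{105}{64} = \frac{69655}{64}$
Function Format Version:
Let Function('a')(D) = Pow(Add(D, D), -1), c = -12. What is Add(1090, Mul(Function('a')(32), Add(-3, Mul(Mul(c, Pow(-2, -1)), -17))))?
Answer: Rational(69655, 64) ≈ 1088.4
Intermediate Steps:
Function('a')(D) = Mul(Rational(1, 2), Pow(D, -1)) (Function('a')(D) = Pow(Mul(2, D), -1) = Mul(Rational(1, 2), Pow(D, -1)))
Add(1090, Mul(Function('a')(32), Add(-3, Mul(Mul(c, Pow(-2, -1)), -17)))) = Add(1090, Mul(Mul(Rational(1, 2), Pow(32, -1)), Add(-3, Mul(Mul(-12, Pow(-2, -1)), -17)))) = Add(1090, Mul(Mul(Rational(1, 2), Rational(1, 32)), Add(-3, Mul(Mul(-12, Rational(-1, 2)), -17)))) = Add(1090, Mul(Rational(1, 64), Add(-3, Mul(6, -17)))) = Add(1090, Mul(Rational(1, 64), Add(-3, -102))) = Add(1090, Mul(Rational(1, 64), -105)) = Add(1090, Rational(-105, 64)) = Rational(69655, 64)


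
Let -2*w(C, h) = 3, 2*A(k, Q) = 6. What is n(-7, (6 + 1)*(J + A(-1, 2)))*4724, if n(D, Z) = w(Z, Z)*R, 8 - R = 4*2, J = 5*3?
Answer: 0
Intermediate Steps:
A(k, Q) = 3 (A(k, Q) = (½)*6 = 3)
w(C, h) = -3/2 (w(C, h) = -½*3 = -3/2)
J = 15
R = 0 (R = 8 - 4*2 = 8 - 1*8 = 8 - 8 = 0)
n(D, Z) = 0 (n(D, Z) = -3/2*0 = 0)
n(-7, (6 + 1)*(J + A(-1, 2)))*4724 = 0*4724 = 0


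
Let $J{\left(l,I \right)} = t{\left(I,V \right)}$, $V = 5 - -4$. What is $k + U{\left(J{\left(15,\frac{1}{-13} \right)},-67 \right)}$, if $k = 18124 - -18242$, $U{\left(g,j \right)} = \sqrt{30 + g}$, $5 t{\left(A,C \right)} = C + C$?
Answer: $36366 + \frac{2 \sqrt{210}}{5} \approx 36372.0$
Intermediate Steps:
$V = 9$ ($V = 5 + 4 = 9$)
$t{\left(A,C \right)} = \frac{2 C}{5}$ ($t{\left(A,C \right)} = \frac{C + C}{5} = \frac{2 C}{5}$)
$J{\left(l,I \right)} = \frac{18}{5}$ ($J{\left(l,I \right)} = \frac{2}{5} \cdot 9 = \frac{18}{5}$)
$k = 36366$ ($k = 18124 + 18242 = 36366$)
$k + U{\left(J{\left(15,\frac{1}{-13} \right)},-67 \right)} = 36366 + \sqrt{30 + \frac{18}{5}} = 36366 + \sqrt{\frac{168}{5}} = 36366 + \frac{2 \sqrt{210}}{5}$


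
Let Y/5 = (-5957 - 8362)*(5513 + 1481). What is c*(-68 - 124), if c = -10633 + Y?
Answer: 96143244096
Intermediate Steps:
Y = -500735430 (Y = 5*((-5957 - 8362)*(5513 + 1481)) = 5*(-14319*6994) = 5*(-100147086) = -500735430)
c = -500746063 (c = -10633 - 500735430 = -500746063)
c*(-68 - 124) = -500746063*(-68 - 124) = -500746063*(-192) = 96143244096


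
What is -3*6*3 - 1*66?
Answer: -120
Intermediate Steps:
-3*6*3 - 1*66 = -18*3 - 66 = -54 - 66 = -120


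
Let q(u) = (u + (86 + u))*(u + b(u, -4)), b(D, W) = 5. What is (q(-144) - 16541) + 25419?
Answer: 36956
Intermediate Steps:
q(u) = (5 + u)*(86 + 2*u) (q(u) = (u + (86 + u))*(u + 5) = (86 + 2*u)*(5 + u) = (5 + u)*(86 + 2*u))
(q(-144) - 16541) + 25419 = ((430 + 2*(-144)² + 96*(-144)) - 16541) + 25419 = ((430 + 2*20736 - 13824) - 16541) + 25419 = ((430 + 41472 - 13824) - 16541) + 25419 = (28078 - 16541) + 25419 = 11537 + 25419 = 36956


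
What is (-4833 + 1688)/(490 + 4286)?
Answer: -3145/4776 ≈ -0.65850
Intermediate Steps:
(-4833 + 1688)/(490 + 4286) = -3145/4776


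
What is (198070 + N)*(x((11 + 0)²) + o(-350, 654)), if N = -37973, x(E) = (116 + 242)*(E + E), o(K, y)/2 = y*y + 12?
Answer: 150826102924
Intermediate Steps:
o(K, y) = 24 + 2*y² (o(K, y) = 2*(y*y + 12) = 2*(y² + 12) = 2*(12 + y²) = 24 + 2*y²)
x(E) = 716*E (x(E) = 358*(2*E) = 716*E)
(198070 + N)*(x((11 + 0)²) + o(-350, 654)) = (198070 - 37973)*(716*(11 + 0)² + (24 + 2*654²)) = 160097*(716*11² + (24 + 2*427716)) = 160097*(716*121 + (24 + 855432)) = 160097*(86636 + 855456) = 160097*942092 = 150826102924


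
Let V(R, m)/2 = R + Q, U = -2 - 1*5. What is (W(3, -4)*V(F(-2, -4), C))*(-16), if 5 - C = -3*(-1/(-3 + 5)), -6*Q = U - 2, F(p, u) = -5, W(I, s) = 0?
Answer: 0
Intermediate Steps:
U = -7 (U = -2 - 5 = -7)
Q = 3/2 (Q = -(-7 - 2)/6 = -⅙*(-9) = 3/2 ≈ 1.5000)
C = 7/2 (C = 5 - (-3)/((-3 + 5)*(-1)) = 5 - (-3)/(2*(-1)) = 5 - (-3)/(-2) = 5 - (-3)*(-1)/2 = 5 - 1*3/2 = 5 - 3/2 = 7/2 ≈ 3.5000)
V(R, m) = 3 + 2*R (V(R, m) = 2*(R + 3/2) = 2*(3/2 + R) = 3 + 2*R)
(W(3, -4)*V(F(-2, -4), C))*(-16) = (0*(3 + 2*(-5)))*(-16) = (0*(3 - 10))*(-16) = (0*(-7))*(-16) = 0*(-16) = 0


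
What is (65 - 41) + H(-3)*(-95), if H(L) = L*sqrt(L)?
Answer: 24 + 285*I*sqrt(3) ≈ 24.0 + 493.63*I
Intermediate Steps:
H(L) = L**(3/2)
(65 - 41) + H(-3)*(-95) = (65 - 41) + (-3)**(3/2)*(-95) = 24 - 3*I*sqrt(3)*(-95) = 24 + 285*I*sqrt(3)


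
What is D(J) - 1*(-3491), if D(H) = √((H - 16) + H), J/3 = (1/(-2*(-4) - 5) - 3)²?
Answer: 3491 + 4*√15/3 ≈ 3496.2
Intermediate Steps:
J = 64/3 (J = 3*(1/(-2*(-4) - 5) - 3)² = 3*(1/(8 - 5) - 3)² = 3*(1/3 - 3)² = 3*(⅓ - 3)² = 3*(-8/3)² = 3*(64/9) = 64/3 ≈ 21.333)
D(H) = √(-16 + 2*H) (D(H) = √((-16 + H) + H) = √(-16 + 2*H))
D(J) - 1*(-3491) = √(-16 + 2*(64/3)) - 1*(-3491) = √(-16 + 128/3) + 3491 = √(80/3) + 3491 = 4*√15/3 + 3491 = 3491 + 4*√15/3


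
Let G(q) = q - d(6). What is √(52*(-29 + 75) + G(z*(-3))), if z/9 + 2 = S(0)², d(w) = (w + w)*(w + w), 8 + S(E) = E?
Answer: √574 ≈ 23.958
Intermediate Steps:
S(E) = -8 + E
d(w) = 4*w² (d(w) = (2*w)*(2*w) = 4*w²)
z = 558 (z = -18 + 9*(-8 + 0)² = -18 + 9*(-8)² = -18 + 9*64 = -18 + 576 = 558)
G(q) = -144 + q (G(q) = q - 4*6² = q - 4*36 = q - 1*144 = q - 144 = -144 + q)
√(52*(-29 + 75) + G(z*(-3))) = √(52*(-29 + 75) + (-144 + 558*(-3))) = √(52*46 + (-144 - 1674)) = √(2392 - 1818) = √574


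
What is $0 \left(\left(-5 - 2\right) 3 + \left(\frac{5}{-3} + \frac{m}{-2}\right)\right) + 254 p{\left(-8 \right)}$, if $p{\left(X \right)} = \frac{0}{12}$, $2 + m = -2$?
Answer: $0$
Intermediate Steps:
$m = -4$ ($m = -2 - 2 = -4$)
$p{\left(X \right)} = 0$ ($p{\left(X \right)} = 0 \cdot \frac{1}{12} = 0$)
$0 \left(\left(-5 - 2\right) 3 + \left(\frac{5}{-3} + \frac{m}{-2}\right)\right) + 254 p{\left(-8 \right)} = 0 \left(\left(-5 - 2\right) 3 + \left(\frac{5}{-3} - \frac{4}{-2}\right)\right) + 254 \cdot 0 = 0 \left(\left(-7\right) 3 + \left(5 \left(- \frac{1}{3}\right) - -2\right)\right) + 0 = 0 \left(-21 + \left(- \frac{5}{3} + 2\right)\right) + 0 = 0 \left(-21 + \frac{1}{3}\right) + 0 = 0 \left(- \frac{62}{3}\right) + 0 = 0 + 0 = 0$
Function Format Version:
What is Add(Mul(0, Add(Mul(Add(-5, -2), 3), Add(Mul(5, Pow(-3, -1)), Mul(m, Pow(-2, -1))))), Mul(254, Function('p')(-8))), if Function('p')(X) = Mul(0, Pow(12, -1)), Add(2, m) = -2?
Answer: 0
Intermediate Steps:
m = -4 (m = Add(-2, -2) = -4)
Function('p')(X) = 0 (Function('p')(X) = Mul(0, Rational(1, 12)) = 0)
Add(Mul(0, Add(Mul(Add(-5, -2), 3), Add(Mul(5, Pow(-3, -1)), Mul(m, Pow(-2, -1))))), Mul(254, Function('p')(-8))) = Add(Mul(0, Add(Mul(Add(-5, -2), 3), Add(Mul(5, Pow(-3, -1)), Mul(-4, Pow(-2, -1))))), Mul(254, 0)) = Add(Mul(0, Add(Mul(-7, 3), Add(Mul(5, Rational(-1, 3)), Mul(-4, Rational(-1, 2))))), 0) = Add(Mul(0, Add(-21, Add(Rational(-5, 3), 2))), 0) = Add(Mul(0, Add(-21, Rational(1, 3))), 0) = Add(Mul(0, Rational(-62, 3)), 0) = Add(0, 0) = 0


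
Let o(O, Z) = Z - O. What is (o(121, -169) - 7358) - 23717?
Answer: -31365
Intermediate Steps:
(o(121, -169) - 7358) - 23717 = ((-169 - 1*121) - 7358) - 23717 = ((-169 - 121) - 7358) - 23717 = (-290 - 7358) - 23717 = -7648 - 23717 = -31365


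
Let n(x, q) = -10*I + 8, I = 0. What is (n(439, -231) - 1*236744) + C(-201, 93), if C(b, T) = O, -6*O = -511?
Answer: -1419905/6 ≈ -2.3665e+5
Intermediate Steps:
O = 511/6 (O = -⅙*(-511) = 511/6 ≈ 85.167)
C(b, T) = 511/6
n(x, q) = 8 (n(x, q) = -10*0 + 8 = 0 + 8 = 8)
(n(439, -231) - 1*236744) + C(-201, 93) = (8 - 1*236744) + 511/6 = (8 - 236744) + 511/6 = -236736 + 511/6 = -1419905/6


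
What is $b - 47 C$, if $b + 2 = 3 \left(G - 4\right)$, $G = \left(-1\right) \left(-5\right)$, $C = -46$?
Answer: $2163$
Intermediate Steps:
$G = 5$
$b = 1$ ($b = -2 + 3 \left(5 - 4\right) = -2 + 3 \cdot 1 = -2 + 3 = 1$)
$b - 47 C = 1 - -2162 = 1 + 2162 = 2163$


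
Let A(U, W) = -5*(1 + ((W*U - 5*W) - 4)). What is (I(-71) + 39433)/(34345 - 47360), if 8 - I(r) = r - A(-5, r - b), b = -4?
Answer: -36177/13015 ≈ -2.7796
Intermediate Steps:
A(U, W) = 15 + 25*W - 5*U*W (A(U, W) = -5*(1 + ((U*W - 5*W) - 4)) = -5*(1 + ((-5*W + U*W) - 4)) = -5*(1 + (-4 - 5*W + U*W)) = -5*(-3 - 5*W + U*W) = 15 + 25*W - 5*U*W)
I(r) = 223 + 49*r (I(r) = 8 - (r - (15 + 25*(r - 1*(-4)) - 5*(-5)*(r - 1*(-4)))) = 8 - (r - (15 + 25*(r + 4) - 5*(-5)*(r + 4))) = 8 - (r - (15 + 25*(4 + r) - 5*(-5)*(4 + r))) = 8 - (r - (15 + (100 + 25*r) + (100 + 25*r))) = 8 - (r - (215 + 50*r)) = 8 - (r + (-215 - 50*r)) = 8 - (-215 - 49*r) = 8 + (215 + 49*r) = 223 + 49*r)
(I(-71) + 39433)/(34345 - 47360) = ((223 + 49*(-71)) + 39433)/(34345 - 47360) = ((223 - 3479) + 39433)/(-13015) = (-3256 + 39433)*(-1/13015) = 36177*(-1/13015) = -36177/13015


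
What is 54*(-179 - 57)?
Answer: -12744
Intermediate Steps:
54*(-179 - 57) = 54*(-236) = -12744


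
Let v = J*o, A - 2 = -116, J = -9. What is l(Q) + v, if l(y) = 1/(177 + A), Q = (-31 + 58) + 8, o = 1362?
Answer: -772253/63 ≈ -12258.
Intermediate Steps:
A = -114 (A = 2 - 116 = -114)
Q = 35 (Q = 27 + 8 = 35)
l(y) = 1/63 (l(y) = 1/(177 - 114) = 1/63)
v = -12258 (v = -9*1362 = -12258)
l(Q) + v = 1/63 - 12258 = -772253/63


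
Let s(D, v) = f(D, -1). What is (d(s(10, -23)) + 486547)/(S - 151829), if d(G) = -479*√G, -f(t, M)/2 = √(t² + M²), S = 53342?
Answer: -486547/98487 + 479*I*√2*101^(¼)/98487 ≈ -4.9402 + 0.021805*I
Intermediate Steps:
f(t, M) = -2*√(M² + t²) (f(t, M) = -2*√(t² + M²) = -2*√(M² + t²))
s(D, v) = -2*√(1 + D²) (s(D, v) = -2*√((-1)² + D²) = -2*√(1 + D²))
(d(s(10, -23)) + 486547)/(S - 151829) = (-479*I*√2*(1 + 10²)^(¼) + 486547)/(53342 - 151829) = (-479*I*√2*(1 + 100)^(¼) + 486547)/(-98487) = (-479*I*√2*101^(¼) + 486547)*(-1/98487) = (486547 - 479*I*√2*101^(¼))*(-1/98487) = -486547/98487 + 479*I*√2*101^(¼)/98487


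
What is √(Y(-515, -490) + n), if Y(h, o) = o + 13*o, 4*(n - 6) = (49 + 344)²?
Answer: √127033/2 ≈ 178.21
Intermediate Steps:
n = 154473/4 (n = 6 + (49 + 344)²/4 = 6 + (¼)*393² = 6 + (¼)*154449 = 6 + 154449/4 = 154473/4 ≈ 38618.)
Y(h, o) = 14*o
√(Y(-515, -490) + n) = √(14*(-490) + 154473/4) = √(-6860 + 154473/4) = √(127033/4) = √127033/2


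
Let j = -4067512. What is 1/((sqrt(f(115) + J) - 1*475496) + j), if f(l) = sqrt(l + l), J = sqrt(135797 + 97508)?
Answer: -1/(4543008 - sqrt(sqrt(230) + sqrt(233305))) ≈ -2.2012e-7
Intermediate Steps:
J = sqrt(233305) ≈ 483.02
f(l) = sqrt(2)*sqrt(l) (f(l) = sqrt(2*l) = sqrt(2)*sqrt(l))
1/((sqrt(f(115) + J) - 1*475496) + j) = 1/((sqrt(sqrt(2)*sqrt(115) + sqrt(233305)) - 1*475496) - 4067512) = 1/((sqrt(sqrt(230) + sqrt(233305)) - 475496) - 4067512) = 1/((-475496 + sqrt(sqrt(230) + sqrt(233305))) - 4067512) = 1/(-4543008 + sqrt(sqrt(230) + sqrt(233305)))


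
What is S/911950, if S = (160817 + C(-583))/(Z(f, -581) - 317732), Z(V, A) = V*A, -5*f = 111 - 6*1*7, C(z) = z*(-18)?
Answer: -171311/282443864690 ≈ -6.0653e-7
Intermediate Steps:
C(z) = -18*z
f = -69/5 (f = -(111 - 6*1*7)/5 = -(111 - 6*7)/5 = -(111 - 1*42)/5 = -(111 - 42)/5 = -⅕*69 = -69/5 ≈ -13.800)
Z(V, A) = A*V
S = -856555/1548571 (S = (160817 - 18*(-583))/(-581*(-69/5) - 317732) = (160817 + 10494)/(40089/5 - 317732) = 171311/(-1548571/5) = 171311*(-5/1548571) = -856555/1548571 ≈ -0.55313)
S/911950 = -856555/1548571/911950 = -856555/1548571*1/911950 = -171311/282443864690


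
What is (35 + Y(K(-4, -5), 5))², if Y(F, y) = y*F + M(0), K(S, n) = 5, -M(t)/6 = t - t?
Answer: 3600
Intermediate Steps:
M(t) = 0 (M(t) = -6*(t - t) = -6*0 = 0)
Y(F, y) = F*y (Y(F, y) = y*F + 0 = F*y + 0 = F*y)
(35 + Y(K(-4, -5), 5))² = (35 + 5*5)² = (35 + 25)² = 60² = 3600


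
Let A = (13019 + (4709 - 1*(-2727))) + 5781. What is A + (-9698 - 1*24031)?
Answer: -7493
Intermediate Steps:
A = 26236 (A = (13019 + (4709 + 2727)) + 5781 = (13019 + 7436) + 5781 = 20455 + 5781 = 26236)
A + (-9698 - 1*24031) = 26236 + (-9698 - 1*24031) = 26236 + (-9698 - 24031) = 26236 - 33729 = -7493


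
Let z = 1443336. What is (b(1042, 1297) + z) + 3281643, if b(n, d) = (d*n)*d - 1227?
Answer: 1757585530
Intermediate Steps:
b(n, d) = -1227 + n*d² (b(n, d) = n*d² - 1227 = -1227 + n*d²)
(b(1042, 1297) + z) + 3281643 = ((-1227 + 1042*1297²) + 1443336) + 3281643 = ((-1227 + 1042*1682209) + 1443336) + 3281643 = ((-1227 + 1752861778) + 1443336) + 3281643 = (1752860551 + 1443336) + 3281643 = 1754303887 + 3281643 = 1757585530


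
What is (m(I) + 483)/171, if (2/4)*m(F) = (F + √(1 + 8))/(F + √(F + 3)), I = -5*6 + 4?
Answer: 338813/119529 + 46*I*√23/119529 ≈ 2.8346 + 0.0018456*I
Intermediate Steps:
I = -26 (I = -30 + 4 = -26)
m(F) = 2*(3 + F)/(F + √(3 + F)) (m(F) = 2*((F + √(1 + 8))/(F + √(F + 3))) = 2*((F + √9)/(F + √(3 + F))) = 2*((F + 3)/(F + √(3 + F))) = 2*((3 + F)/(F + √(3 + F))) = 2*(3 + F)/(F + √(3 + F)))
(m(I) + 483)/171 = (2*(3 - 26)/(-26 + √(3 - 26)) + 483)/171 = (2*(-23)/(-26 + √(-23)) + 483)*(1/171) = (2*(-23)/(-26 + I*√23) + 483)*(1/171) = (-46/(-26 + I*√23) + 483)*(1/171) = (483 - 46/(-26 + I*√23))*(1/171) = 161/57 - 46/(171*(-26 + I*√23))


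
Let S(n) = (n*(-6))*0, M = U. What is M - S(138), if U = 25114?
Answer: 25114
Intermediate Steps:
M = 25114
S(n) = 0 (S(n) = -6*n*0 = 0)
M - S(138) = 25114 - 1*0 = 25114 + 0 = 25114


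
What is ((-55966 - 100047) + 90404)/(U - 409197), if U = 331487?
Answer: 65609/77710 ≈ 0.84428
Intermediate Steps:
((-55966 - 100047) + 90404)/(U - 409197) = ((-55966 - 100047) + 90404)/(331487 - 409197) = (-156013 + 90404)/(-77710) = -65609*(-1/77710) = 65609/77710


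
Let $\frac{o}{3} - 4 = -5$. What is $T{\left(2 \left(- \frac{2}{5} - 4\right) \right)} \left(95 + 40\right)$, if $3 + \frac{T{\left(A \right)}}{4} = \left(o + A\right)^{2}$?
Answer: $\frac{367848}{5} \approx 73570.0$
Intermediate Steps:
$o = -3$ ($o = 12 + 3 \left(-5\right) = 12 - 15 = -3$)
$T{\left(A \right)} = -12 + 4 \left(-3 + A\right)^{2}$
$T{\left(2 \left(- \frac{2}{5} - 4\right) \right)} \left(95 + 40\right) = \left(-12 + 4 \left(-3 + 2 \left(- \frac{2}{5} - 4\right)\right)^{2}\right) \left(95 + 40\right) = \left(-12 + 4 \left(-3 + 2 \left(\left(-2\right) \frac{1}{5} - 4\right)\right)^{2}\right) 135 = \left(-12 + 4 \left(-3 + 2 \left(- \frac{2}{5} - 4\right)\right)^{2}\right) 135 = \left(-12 + 4 \left(-3 + 2 \left(- \frac{22}{5}\right)\right)^{2}\right) 135 = \left(-12 + 4 \left(-3 - \frac{44}{5}\right)^{2}\right) 135 = \left(-12 + 4 \left(- \frac{59}{5}\right)^{2}\right) 135 = \left(-12 + 4 \cdot \frac{3481}{25}\right) 135 = \left(-12 + \frac{13924}{25}\right) 135 = \frac{13624}{25} \cdot 135 = \frac{367848}{5}$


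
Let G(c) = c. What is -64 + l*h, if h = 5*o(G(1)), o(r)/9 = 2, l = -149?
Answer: -13474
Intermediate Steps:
o(r) = 18 (o(r) = 9*2 = 18)
h = 90 (h = 5*18 = 90)
-64 + l*h = -64 - 149*90 = -64 - 13410 = -13474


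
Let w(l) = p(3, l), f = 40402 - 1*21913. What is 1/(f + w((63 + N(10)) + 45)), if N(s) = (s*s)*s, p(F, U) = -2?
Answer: 1/18487 ≈ 5.4092e-5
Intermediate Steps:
N(s) = s**3 (N(s) = s**2*s = s**3)
f = 18489 (f = 40402 - 21913 = 18489)
w(l) = -2
1/(f + w((63 + N(10)) + 45)) = 1/(18489 - 2) = 1/18487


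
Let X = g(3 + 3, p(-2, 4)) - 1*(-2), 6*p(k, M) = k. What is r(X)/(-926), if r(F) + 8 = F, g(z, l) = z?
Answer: 0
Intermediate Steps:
p(k, M) = k/6
X = 8 (X = (3 + 3) - 1*(-2) = 6 + 2 = 8)
r(F) = -8 + F
r(X)/(-926) = (-8 + 8)/(-926) = 0*(-1/926) = 0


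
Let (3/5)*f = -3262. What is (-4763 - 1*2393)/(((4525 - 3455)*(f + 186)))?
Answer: 5367/4213660 ≈ 0.0012737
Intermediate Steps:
f = -16310/3 (f = (5/3)*(-3262) = -16310/3 ≈ -5436.7)
(-4763 - 1*2393)/(((4525 - 3455)*(f + 186))) = (-4763 - 1*2393)/(((4525 - 3455)*(-16310/3 + 186))) = (-4763 - 2393)/((1070*(-15752/3))) = -7156/(-16854640/3) = -7156*(-3/16854640) = 5367/4213660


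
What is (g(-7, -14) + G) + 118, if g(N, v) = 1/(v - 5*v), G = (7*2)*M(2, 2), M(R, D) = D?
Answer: 8177/56 ≈ 146.02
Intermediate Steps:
G = 28 (G = (7*2)*2 = 14*2 = 28)
g(N, v) = -1/(4*v) (g(N, v) = 1/(-4*v) = -1/(4*v))
(g(-7, -14) + G) + 118 = (-¼/(-14) + 28) + 118 = (-¼*(-1/14) + 28) + 118 = (1/56 + 28) + 118 = 1569/56 + 118 = 8177/56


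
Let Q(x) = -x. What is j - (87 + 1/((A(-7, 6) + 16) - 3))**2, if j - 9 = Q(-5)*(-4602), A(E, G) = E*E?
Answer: -117521869/3844 ≈ -30573.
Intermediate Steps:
A(E, G) = E**2
j = -23001 (j = 9 - 1*(-5)*(-4602) = 9 + 5*(-4602) = 9 - 23010 = -23001)
j - (87 + 1/((A(-7, 6) + 16) - 3))**2 = -23001 - (87 + 1/(((-7)**2 + 16) - 3))**2 = -23001 - (87 + 1/((49 + 16) - 3))**2 = -23001 - (87 + 1/(65 - 3))**2 = -23001 - (87 + 1/62)**2 = -23001 - (5395/62)**2 = -23001 - 1*29106025/3844 = -23001 - 29106025/3844 = -117521869/3844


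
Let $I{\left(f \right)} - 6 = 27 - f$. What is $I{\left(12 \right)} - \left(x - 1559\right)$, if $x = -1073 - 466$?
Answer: $3119$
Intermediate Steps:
$x = -1539$ ($x = -1073 - 466 = -1539$)
$I{\left(f \right)} = 33 - f$ ($I{\left(f \right)} = 6 - \left(-27 + f\right) = 33 - f$)
$I{\left(12 \right)} - \left(x - 1559\right) = \left(33 - 12\right) - \left(-1539 - 1559\right) = \left(33 - 12\right) - -3098 = 21 + 3098 = 3119$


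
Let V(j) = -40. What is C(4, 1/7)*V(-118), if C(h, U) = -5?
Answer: 200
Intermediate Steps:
C(4, 1/7)*V(-118) = -5*(-40) = 200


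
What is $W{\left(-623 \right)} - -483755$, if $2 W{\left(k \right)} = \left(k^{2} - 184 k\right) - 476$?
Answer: $\frac{1469795}{2} \approx 7.349 \cdot 10^{5}$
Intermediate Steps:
$W{\left(k \right)} = -238 + \frac{k^{2}}{2} - 92 k$ ($W{\left(k \right)} = \frac{\left(k^{2} - 184 k\right) - 476}{2} = \frac{-476 + k^{2} - 184 k}{2} = -238 + \frac{k^{2}}{2} - 92 k$)
$W{\left(-623 \right)} - -483755 = \left(-238 + \frac{\left(-623\right)^{2}}{2} - -57316\right) - -483755 = \left(-238 + \frac{1}{2} \cdot 388129 + 57316\right) + 483755 = \left(-238 + \frac{388129}{2} + 57316\right) + 483755 = \frac{502285}{2} + 483755 = \frac{1469795}{2}$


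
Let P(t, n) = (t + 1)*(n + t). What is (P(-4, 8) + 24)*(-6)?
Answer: -72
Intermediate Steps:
P(t, n) = (1 + t)*(n + t)
(P(-4, 8) + 24)*(-6) = ((8 - 4 + (-4)**2 + 8*(-4)) + 24)*(-6) = ((8 - 4 + 16 - 32) + 24)*(-6) = (-12 + 24)*(-6) = 12*(-6) = -72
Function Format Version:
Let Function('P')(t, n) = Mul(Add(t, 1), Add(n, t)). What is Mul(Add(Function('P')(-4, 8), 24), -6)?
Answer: -72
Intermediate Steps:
Function('P')(t, n) = Mul(Add(1, t), Add(n, t))
Mul(Add(Function('P')(-4, 8), 24), -6) = Mul(Add(Add(8, -4, Pow(-4, 2), Mul(8, -4)), 24), -6) = Mul(Add(Add(8, -4, 16, -32), 24), -6) = Mul(Add(-12, 24), -6) = Mul(12, -6) = -72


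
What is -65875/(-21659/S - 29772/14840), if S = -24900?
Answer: 608546662500/10497581 ≈ 57970.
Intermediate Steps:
-65875/(-21659/S - 29772/14840) = -65875/(-21659/(-24900) - 29772/14840) = -65875/(-21659*(-1/24900) - 29772*1/14840) = -65875/(21659/24900 - 7443/3710) = -65875/(-10497581/9237900) = -65875*(-9237900/10497581) = 608546662500/10497581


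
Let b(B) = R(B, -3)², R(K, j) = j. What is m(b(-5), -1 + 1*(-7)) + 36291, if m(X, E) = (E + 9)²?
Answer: 36292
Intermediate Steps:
b(B) = 9 (b(B) = (-3)² = 9)
m(X, E) = (9 + E)²
m(b(-5), -1 + 1*(-7)) + 36291 = (9 + (-1 + 1*(-7)))² + 36291 = (9 + (-1 - 7))² + 36291 = (9 - 8)² + 36291 = 1² + 36291 = 1 + 36291 = 36292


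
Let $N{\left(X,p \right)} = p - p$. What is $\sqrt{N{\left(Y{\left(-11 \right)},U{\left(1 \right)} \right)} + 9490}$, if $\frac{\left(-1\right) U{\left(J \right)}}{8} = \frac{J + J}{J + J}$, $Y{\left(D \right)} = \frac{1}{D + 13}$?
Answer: $\sqrt{9490} \approx 97.417$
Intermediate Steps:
$Y{\left(D \right)} = \frac{1}{13 + D}$
$U{\left(J \right)} = -8$ ($U{\left(J \right)} = - 8 \frac{J + J}{J + J} = - 8 \frac{2 J}{2 J} = - 8 \cdot 2 J \frac{1}{2 J} = \left(-8\right) 1 = -8$)
$N{\left(X,p \right)} = 0$
$\sqrt{N{\left(Y{\left(-11 \right)},U{\left(1 \right)} \right)} + 9490} = \sqrt{0 + 9490} = \sqrt{9490}$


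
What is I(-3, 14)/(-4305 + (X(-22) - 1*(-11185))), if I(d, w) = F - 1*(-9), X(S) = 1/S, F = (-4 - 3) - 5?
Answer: -22/50453 ≈ -0.00043605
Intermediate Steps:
F = -12 (F = -7 - 5 = -12)
I(d, w) = -3 (I(d, w) = -12 - 1*(-9) = -12 + 9 = -3)
I(-3, 14)/(-4305 + (X(-22) - 1*(-11185))) = -3/(-4305 + (1/(-22) - 1*(-11185))) = -3/(-4305 + (-1/22 + 11185)) = -3/(-4305 + 246069/22) = -3/151359/22 = -3*22/151359 = -22/50453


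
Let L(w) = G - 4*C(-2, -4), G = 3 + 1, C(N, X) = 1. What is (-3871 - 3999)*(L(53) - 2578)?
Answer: 20288860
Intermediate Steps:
G = 4
L(w) = 0 (L(w) = 4 - 4*1 = 4 - 4 = 0)
(-3871 - 3999)*(L(53) - 2578) = (-3871 - 3999)*(0 - 2578) = -7870*(-2578) = 20288860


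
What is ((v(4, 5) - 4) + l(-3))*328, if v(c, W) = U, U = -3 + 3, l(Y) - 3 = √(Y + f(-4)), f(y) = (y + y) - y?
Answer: -328 + 328*I*√7 ≈ -328.0 + 867.81*I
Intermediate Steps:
f(y) = y (f(y) = 2*y - y = y)
l(Y) = 3 + √(-4 + Y) (l(Y) = 3 + √(Y - 4) = 3 + √(-4 + Y))
U = 0
v(c, W) = 0
((v(4, 5) - 4) + l(-3))*328 = ((0 - 4) + (3 + √(-4 - 3)))*328 = (-4 + (3 + √(-7)))*328 = (-4 + (3 + I*√7))*328 = (-1 + I*√7)*328 = -328 + 328*I*√7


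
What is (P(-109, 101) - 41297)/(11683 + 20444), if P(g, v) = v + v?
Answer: -41095/32127 ≈ -1.2791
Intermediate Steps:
P(g, v) = 2*v
(P(-109, 101) - 41297)/(11683 + 20444) = (2*101 - 41297)/(11683 + 20444) = (202 - 41297)/32127 = -41095*1/32127 = -41095/32127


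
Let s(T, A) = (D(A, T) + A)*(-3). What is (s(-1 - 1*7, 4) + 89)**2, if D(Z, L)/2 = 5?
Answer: 2209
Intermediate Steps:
D(Z, L) = 10 (D(Z, L) = 2*5 = 10)
s(T, A) = -30 - 3*A (s(T, A) = (10 + A)*(-3) = -30 - 3*A)
(s(-1 - 1*7, 4) + 89)**2 = ((-30 - 3*4) + 89)**2 = ((-30 - 12) + 89)**2 = (-42 + 89)**2 = 47**2 = 2209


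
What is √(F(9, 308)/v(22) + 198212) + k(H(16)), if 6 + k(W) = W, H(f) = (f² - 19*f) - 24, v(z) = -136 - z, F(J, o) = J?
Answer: -78 + √4948162946/158 ≈ 367.21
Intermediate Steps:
H(f) = -24 + f² - 19*f
k(W) = -6 + W
√(F(9, 308)/v(22) + 198212) + k(H(16)) = √(9/(-136 - 1*22) + 198212) + (-6 + (-24 + 16² - 19*16)) = √(9/(-136 - 22) + 198212) + (-6 + (-24 + 256 - 304)) = √(9/(-158) + 198212) + (-6 - 72) = √(9*(-1/158) + 198212) - 78 = √(-9/158 + 198212) - 78 = √(31317487/158) - 78 = √4948162946/158 - 78 = -78 + √4948162946/158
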